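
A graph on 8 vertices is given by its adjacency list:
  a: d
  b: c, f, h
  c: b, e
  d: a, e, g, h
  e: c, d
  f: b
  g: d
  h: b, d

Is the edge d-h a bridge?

After removing d-h, the path d-e-c-b-h still connects them, so the edge is not a bridge.

No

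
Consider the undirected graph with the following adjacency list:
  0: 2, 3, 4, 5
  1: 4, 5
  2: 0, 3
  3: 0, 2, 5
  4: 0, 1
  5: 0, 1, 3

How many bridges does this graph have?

0

The edges on the cycle 3-2-0-3 are not bridges since each lies on that cycle.
Every edge lies on some cycle, so there are no bridges.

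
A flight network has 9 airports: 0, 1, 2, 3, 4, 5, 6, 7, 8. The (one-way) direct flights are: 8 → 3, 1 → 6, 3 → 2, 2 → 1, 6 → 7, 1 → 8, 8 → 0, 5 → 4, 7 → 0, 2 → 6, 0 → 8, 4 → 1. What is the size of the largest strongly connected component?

7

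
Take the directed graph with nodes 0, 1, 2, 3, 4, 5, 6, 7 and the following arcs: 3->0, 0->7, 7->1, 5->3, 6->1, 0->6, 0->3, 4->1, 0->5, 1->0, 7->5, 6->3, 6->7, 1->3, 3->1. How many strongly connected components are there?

3

{0, 1, 3, 5, 6, 7} are all mutually reachable — one SCC of size 6.
{2} is an SCC by itself.
{4} is an SCC by itself.
That gives 3 strongly connected components.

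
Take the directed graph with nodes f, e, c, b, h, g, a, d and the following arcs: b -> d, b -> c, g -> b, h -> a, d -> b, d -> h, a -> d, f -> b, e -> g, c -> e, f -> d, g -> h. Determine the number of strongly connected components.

{a, b, c, d, e, g, h} are all mutually reachable — one SCC of size 7.
{f} is an SCC by itself.
That gives 2 strongly connected components.

2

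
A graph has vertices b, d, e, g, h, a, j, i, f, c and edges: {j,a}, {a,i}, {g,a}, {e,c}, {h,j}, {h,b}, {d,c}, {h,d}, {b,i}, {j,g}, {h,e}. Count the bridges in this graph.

0

The edges on the cycle j-g-a-j are not bridges since each lies on that cycle.
Every edge lies on some cycle, so there are no bridges.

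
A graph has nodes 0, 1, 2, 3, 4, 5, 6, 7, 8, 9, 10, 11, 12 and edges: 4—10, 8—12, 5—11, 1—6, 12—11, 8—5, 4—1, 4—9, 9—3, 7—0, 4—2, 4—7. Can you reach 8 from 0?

The component containing 0 is {0, 1, 2, 3, 4, 6, 7, 9, 10}, and 8 is not in it.

No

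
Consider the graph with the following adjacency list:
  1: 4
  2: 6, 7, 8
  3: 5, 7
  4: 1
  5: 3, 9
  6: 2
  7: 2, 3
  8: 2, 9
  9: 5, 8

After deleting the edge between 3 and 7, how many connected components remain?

3 and 7 are still connected via 3-5-9-8-2-7, so the component count stays at 2.

2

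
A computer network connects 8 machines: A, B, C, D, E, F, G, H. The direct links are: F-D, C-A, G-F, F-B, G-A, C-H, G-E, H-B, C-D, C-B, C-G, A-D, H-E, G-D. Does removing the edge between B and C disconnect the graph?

No

After removing B-C, the path B-H-C still connects them, so the edge is not a bridge.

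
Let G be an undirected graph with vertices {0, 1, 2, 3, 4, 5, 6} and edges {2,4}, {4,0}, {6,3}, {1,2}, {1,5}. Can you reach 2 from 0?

Yes

From 0 we can reach 0, 1, 2, 4, 5, which includes 2.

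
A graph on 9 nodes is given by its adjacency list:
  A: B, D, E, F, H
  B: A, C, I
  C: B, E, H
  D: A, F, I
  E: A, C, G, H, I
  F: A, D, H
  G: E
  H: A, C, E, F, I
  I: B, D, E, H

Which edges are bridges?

The edges on the cycle E-A-B-C-E are not bridges since each lies on that cycle.
But removing E-G disconnects E from G — this is a bridge.

E-G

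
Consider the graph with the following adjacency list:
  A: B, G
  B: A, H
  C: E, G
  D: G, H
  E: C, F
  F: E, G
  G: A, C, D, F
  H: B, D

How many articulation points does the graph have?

Removing G increases the component count from 1 to 2, so G is a cut vertex.
By contrast removing C leaves 1 component; it is not a cut vertex. No other vertex is a cut vertex either.

1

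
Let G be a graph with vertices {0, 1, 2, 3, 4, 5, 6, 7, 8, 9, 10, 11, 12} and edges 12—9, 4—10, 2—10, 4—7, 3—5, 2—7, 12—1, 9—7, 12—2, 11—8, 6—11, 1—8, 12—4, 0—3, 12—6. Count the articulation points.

2

Removing 3 increases the component count from 2 to 3, so 3 is a cut vertex.
Removing 12 increases the component count from 2 to 3, so 12 is a cut vertex.
By contrast removing 11 leaves 2 components; it is not a cut vertex. No other vertex is a cut vertex either.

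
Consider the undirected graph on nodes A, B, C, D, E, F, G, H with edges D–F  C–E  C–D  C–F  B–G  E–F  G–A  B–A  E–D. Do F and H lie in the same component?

No

The component containing F is {C, D, E, F}, and H is not in it.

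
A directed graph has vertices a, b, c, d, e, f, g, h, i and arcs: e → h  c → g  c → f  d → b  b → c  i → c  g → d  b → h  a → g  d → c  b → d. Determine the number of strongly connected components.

6

{b, c, d, g} are all mutually reachable — one SCC of size 4.
{a} is an SCC by itself.
{f} is an SCC by itself.
{h} is an SCC by itself.
{i} is an SCC by itself.
(and 1 more singleton SCC)
That gives 6 strongly connected components.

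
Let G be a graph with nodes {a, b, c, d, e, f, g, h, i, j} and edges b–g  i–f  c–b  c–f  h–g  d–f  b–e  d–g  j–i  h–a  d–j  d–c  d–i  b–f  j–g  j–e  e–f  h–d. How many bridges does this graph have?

The edges on the cycle d-c-b-e-f-i-j-d are not bridges since each lies on that cycle.
But removing h–a disconnects h from a — this is a bridge.

1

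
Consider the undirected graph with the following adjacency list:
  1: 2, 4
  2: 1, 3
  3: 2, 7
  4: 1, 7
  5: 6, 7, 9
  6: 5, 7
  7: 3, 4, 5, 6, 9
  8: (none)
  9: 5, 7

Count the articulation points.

1

Removing 7 increases the component count from 2 to 3, so 7 is a cut vertex.
By contrast removing 9 leaves 2 components; it is not a cut vertex. No other vertex is a cut vertex either.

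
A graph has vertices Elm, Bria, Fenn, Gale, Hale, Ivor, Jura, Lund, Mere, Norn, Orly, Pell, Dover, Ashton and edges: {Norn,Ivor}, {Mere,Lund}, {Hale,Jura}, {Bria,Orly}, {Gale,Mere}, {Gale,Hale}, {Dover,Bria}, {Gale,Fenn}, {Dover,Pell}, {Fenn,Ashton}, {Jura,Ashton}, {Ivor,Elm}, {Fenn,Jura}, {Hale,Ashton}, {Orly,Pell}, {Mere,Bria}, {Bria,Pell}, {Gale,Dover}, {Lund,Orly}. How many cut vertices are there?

Removing Gale increases the component count from 2 to 3, so Gale is a cut vertex.
Removing Ivor increases the component count from 2 to 3, so Ivor is a cut vertex.
By contrast removing Jura leaves 2 components; it is not a cut vertex. No other vertex is a cut vertex either.

2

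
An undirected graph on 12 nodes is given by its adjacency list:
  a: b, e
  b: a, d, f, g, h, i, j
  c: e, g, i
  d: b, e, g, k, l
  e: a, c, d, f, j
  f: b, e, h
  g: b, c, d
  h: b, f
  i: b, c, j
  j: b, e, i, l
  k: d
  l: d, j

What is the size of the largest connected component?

Starting from a we can reach a, b, c, d, e, f, g, h, i, j, k, l. That is one component of size 12.
The largest has 12 vertices.

12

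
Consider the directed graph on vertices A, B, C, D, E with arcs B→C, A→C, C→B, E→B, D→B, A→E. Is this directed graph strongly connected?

There is no directed path from D to E, so the graph is not strongly connected.

No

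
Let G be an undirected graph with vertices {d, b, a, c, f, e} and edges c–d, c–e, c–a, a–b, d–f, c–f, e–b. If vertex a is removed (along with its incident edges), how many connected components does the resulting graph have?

1

With a gone, the remaining components are: {b, c, d, e, f}.
That is 1 component.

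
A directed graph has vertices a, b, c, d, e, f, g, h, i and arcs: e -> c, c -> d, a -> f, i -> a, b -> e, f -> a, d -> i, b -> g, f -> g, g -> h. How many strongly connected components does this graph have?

8

{a, f} are all mutually reachable — one SCC of size 2.
{g} is an SCC by itself.
{c} is an SCC by itself.
{b} is an SCC by itself.
{d} is an SCC by itself.
(and 3 more singleton SCCs)
That gives 8 strongly connected components.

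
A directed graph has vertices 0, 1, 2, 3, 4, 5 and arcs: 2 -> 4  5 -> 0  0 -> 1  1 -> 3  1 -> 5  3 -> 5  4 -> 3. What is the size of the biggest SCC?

{0, 1, 3, 5} are all mutually reachable — one SCC of size 4.
{2} is an SCC by itself.
{4} is an SCC by itself.
The largest has 4 vertices.

4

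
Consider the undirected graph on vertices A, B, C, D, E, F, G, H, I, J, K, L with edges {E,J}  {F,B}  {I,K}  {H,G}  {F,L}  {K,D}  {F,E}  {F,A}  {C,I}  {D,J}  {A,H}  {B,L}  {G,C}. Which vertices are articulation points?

Removing F increases the component count from 1 to 2, so F is a cut vertex.
By contrast removing C leaves 1 component; it is not a cut vertex. No other vertex is a cut vertex either.

F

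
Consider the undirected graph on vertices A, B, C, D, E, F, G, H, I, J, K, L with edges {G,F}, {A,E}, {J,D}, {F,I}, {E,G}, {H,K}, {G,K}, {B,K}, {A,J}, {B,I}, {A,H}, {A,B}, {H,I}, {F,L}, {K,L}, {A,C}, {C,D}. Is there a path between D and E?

Yes

From D we can reach A, B, C, D, E, F, G, H, I, J, K, L, which includes E.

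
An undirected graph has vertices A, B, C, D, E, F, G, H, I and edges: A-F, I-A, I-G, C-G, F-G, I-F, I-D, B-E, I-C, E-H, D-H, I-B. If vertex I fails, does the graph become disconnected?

Deleting I raises the number of components from 1 to 2, so I is a cut vertex.

Yes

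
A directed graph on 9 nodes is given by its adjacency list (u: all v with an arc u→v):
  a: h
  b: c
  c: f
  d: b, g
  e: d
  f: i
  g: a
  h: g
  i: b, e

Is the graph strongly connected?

There is no directed path from a to b, so the graph is not strongly connected.

No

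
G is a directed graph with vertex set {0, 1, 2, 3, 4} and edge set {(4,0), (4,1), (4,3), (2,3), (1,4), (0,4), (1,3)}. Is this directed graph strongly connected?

There is no directed path from 3 to 2, so the graph is not strongly connected.

No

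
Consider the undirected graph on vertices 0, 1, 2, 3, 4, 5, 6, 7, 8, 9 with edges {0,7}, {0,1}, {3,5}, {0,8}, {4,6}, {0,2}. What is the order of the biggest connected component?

9 is isolated — a component by itself.
Starting from 4 we can reach 4, 6. That is one component of size 2.
Starting from 3 we can reach 3, 5. That is one component of size 2.
Starting from 0 we can reach 0, 1, 2, 7, 8. That is one component of size 5.
The largest has 5 vertices.

5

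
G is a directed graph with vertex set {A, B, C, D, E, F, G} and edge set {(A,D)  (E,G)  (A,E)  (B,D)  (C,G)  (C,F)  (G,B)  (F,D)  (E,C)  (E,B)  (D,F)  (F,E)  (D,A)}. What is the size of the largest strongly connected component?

{A, B, C, D, E, F, G} are all mutually reachable — one SCC of size 7.
The largest has 7 vertices.

7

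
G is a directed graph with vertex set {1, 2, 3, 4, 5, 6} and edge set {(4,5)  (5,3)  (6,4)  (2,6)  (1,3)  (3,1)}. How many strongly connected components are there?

5

{1, 3} are all mutually reachable — one SCC of size 2.
{4} is an SCC by itself.
{6} is an SCC by itself.
{2} is an SCC by itself.
{5} is an SCC by itself.
That gives 5 strongly connected components.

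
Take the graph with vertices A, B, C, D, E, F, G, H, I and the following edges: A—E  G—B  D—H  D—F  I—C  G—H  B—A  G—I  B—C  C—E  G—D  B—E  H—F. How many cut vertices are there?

1

Removing G increases the component count from 1 to 2, so G is a cut vertex.
By contrast removing H leaves 1 component; it is not a cut vertex. No other vertex is a cut vertex either.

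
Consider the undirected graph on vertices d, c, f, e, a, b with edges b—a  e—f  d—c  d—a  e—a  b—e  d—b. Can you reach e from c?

Yes

From c we can reach a, b, c, d, e, f, which includes e.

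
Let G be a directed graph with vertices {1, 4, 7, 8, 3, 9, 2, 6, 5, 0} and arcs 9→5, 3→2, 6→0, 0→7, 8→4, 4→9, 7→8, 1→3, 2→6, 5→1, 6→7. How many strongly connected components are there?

1

{0, 1, 2, 3, 4, 5, 6, 7, 8, 9} are all mutually reachable — one SCC of size 10.
That gives 1 strongly connected component.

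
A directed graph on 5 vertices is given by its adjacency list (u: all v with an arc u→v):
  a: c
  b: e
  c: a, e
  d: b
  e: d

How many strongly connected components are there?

{b, d, e} are all mutually reachable — one SCC of size 3.
{a, c} are all mutually reachable — one SCC of size 2.
That gives 2 strongly connected components.

2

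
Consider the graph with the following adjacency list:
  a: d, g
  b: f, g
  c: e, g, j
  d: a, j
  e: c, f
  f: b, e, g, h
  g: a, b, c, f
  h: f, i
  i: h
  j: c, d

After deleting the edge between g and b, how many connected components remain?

1

g and b are still connected via g-f-b, so the component count stays at 1.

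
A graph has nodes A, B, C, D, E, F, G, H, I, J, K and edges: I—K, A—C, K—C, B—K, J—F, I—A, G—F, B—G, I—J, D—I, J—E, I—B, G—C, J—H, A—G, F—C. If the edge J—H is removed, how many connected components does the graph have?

Before removal there is 1 component.
J—H is a bridge — removing it separates J's side from H's side.
After removal: 2 components.

2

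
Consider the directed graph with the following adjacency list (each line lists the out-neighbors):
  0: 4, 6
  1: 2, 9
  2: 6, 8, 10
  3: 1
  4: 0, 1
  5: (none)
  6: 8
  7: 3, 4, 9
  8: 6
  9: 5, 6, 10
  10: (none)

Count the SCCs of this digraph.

9

{0, 4} are all mutually reachable — one SCC of size 2.
{6, 8} are all mutually reachable — one SCC of size 2.
{2} is an SCC by itself.
{9} is an SCC by itself.
{3} is an SCC by itself.
(and 4 more singleton SCCs)
That gives 9 strongly connected components.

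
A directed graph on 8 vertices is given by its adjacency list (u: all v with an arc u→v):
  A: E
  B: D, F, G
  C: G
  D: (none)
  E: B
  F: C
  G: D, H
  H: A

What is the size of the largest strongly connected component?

{A, B, C, E, F, G, H} are all mutually reachable — one SCC of size 7.
{D} is an SCC by itself.
The largest has 7 vertices.

7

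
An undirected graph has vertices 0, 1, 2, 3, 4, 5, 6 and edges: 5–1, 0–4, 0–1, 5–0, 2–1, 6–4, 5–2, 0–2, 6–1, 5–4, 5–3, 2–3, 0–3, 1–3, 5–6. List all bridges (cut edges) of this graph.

The edges on the cycle 5-0-3-5 are not bridges since each lies on that cycle.
Every edge lies on some cycle, so there are no bridges.

none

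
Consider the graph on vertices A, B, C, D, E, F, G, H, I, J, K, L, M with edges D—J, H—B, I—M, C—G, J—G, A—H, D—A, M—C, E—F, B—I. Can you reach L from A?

The component containing A is {A, B, C, D, G, H, I, J, M}, and L is not in it.

No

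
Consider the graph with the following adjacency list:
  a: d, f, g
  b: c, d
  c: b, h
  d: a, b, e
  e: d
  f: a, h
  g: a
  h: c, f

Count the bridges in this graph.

2

The edges on the cycle a-d-b-c-h-f-a are not bridges since each lies on that cycle.
But removing a-g disconnects a from g; removing d-e disconnects d from e — these are bridges.
That makes 2 bridges.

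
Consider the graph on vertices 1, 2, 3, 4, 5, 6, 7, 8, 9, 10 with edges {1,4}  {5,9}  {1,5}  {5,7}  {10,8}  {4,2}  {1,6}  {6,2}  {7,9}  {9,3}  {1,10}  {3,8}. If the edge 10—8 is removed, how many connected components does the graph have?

1

10 and 8 are still connected via 10-1-5-9-3-8, so the component count stays at 1.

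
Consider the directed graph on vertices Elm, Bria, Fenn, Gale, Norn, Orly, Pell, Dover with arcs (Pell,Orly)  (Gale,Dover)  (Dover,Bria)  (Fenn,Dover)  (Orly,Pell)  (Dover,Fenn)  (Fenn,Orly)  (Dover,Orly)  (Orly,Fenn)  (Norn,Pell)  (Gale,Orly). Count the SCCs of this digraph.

{Fenn, Orly, Pell, Dover} are all mutually reachable — one SCC of size 4.
{Norn} is an SCC by itself.
{Gale} is an SCC by itself.
{Elm} is an SCC by itself.
{Bria} is an SCC by itself.
That gives 5 strongly connected components.

5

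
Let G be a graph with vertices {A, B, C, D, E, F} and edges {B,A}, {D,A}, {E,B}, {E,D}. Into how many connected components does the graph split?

F is isolated — a component by itself.
C is isolated — a component by itself.
Starting from A we can reach A, B, D, E. That is one component of size 4.
Total: 3 components.

3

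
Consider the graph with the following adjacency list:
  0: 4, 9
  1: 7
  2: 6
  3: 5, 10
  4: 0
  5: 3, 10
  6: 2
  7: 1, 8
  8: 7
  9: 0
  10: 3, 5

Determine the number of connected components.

4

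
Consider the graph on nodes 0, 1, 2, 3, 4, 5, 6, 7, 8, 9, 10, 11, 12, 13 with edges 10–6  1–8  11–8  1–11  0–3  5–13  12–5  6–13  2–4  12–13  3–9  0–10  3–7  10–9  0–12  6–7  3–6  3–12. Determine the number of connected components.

Starting from 2 we can reach 2, 4. That is one component of size 2.
Starting from 1 we can reach 1, 8, 11. That is one component of size 3.
Starting from 0 we can reach 0, 3, 5, 6, 7, 9, 10, 12, 13. That is one component of size 9.
Total: 3 components.

3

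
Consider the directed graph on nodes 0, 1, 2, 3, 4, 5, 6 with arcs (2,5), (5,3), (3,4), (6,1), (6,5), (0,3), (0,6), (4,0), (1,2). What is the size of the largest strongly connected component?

{0, 1, 2, 3, 4, 5, 6} are all mutually reachable — one SCC of size 7.
The largest has 7 vertices.

7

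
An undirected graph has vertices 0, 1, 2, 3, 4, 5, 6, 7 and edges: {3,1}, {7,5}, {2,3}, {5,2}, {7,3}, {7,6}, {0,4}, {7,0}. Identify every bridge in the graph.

The edges on the cycle 7-5-2-3-7 are not bridges since each lies on that cycle.
But removing 0–4 disconnects 0 from 4; removing 7–0 disconnects 7 from 0; removing 3–1 disconnects 3 from 1; removing 7–6 disconnects 7 from 6 — these are bridges.

0-4, 0-7, 1-3, 6-7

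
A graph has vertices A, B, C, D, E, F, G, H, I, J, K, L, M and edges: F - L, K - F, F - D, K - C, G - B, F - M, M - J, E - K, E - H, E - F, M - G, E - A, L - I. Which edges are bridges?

The edges on the cycle E-K-F-E are not bridges since each lies on that cycle.
But removing K - C disconnects K from C; removing F - M disconnects F from M; removing M - G disconnects M from G; removing B - G disconnects B from G — these are bridges.
In total 10 edges are bridges.

A-E, B-G, C-K, D-F, E-H, F-L, F-M, G-M, I-L, J-M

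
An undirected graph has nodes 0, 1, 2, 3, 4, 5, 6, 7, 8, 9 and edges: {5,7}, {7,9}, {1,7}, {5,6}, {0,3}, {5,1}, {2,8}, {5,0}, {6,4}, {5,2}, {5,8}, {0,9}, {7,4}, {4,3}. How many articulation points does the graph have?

Removing 5 increases the component count from 1 to 2, so 5 is a cut vertex.
By contrast removing 2 leaves 1 component; it is not a cut vertex. No other vertex is a cut vertex either.

1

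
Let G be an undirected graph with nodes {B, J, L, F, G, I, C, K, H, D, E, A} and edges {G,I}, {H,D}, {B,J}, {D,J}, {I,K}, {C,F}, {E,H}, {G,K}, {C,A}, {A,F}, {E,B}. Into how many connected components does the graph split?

4

L is isolated — a component by itself.
Starting from G we can reach G, I, K. That is one component of size 3.
Starting from A we can reach A, C, F. That is one component of size 3.
Starting from B we can reach B, D, E, H, J. That is one component of size 5.
Total: 4 components.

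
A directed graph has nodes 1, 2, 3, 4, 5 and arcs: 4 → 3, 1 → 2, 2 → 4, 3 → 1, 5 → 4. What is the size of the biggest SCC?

4

{1, 2, 3, 4} are all mutually reachable — one SCC of size 4.
{5} is an SCC by itself.
The largest has 4 vertices.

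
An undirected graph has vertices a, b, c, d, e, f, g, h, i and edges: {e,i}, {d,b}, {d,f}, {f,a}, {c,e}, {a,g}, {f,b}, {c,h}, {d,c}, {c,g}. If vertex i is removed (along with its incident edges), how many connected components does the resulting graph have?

1

With i gone, the remaining components are: {a, b, c, d, e, f, g, h}.
That is 1 component.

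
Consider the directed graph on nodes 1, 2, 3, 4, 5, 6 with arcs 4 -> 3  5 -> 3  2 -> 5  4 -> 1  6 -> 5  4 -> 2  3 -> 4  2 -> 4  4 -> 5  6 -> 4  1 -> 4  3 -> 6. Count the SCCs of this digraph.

{1, 2, 3, 4, 5, 6} are all mutually reachable — one SCC of size 6.
That gives 1 strongly connected component.

1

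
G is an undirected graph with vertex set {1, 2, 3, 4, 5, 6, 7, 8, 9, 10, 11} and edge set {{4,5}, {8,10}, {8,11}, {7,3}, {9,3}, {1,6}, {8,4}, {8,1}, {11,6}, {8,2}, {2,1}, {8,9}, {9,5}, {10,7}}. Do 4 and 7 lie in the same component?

From 4 we can reach 1, 2, 3, 4, 5, 6, 7, 8, 9, 10, 11, which includes 7.

Yes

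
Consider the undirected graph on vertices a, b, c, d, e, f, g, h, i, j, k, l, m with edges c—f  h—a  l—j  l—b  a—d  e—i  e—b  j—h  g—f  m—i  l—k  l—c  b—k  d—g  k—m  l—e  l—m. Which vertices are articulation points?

Removing l increases the component count from 1 to 2, so l is a cut vertex.
By contrast removing a leaves 1 component; it is not a cut vertex. No other vertex is a cut vertex either.

l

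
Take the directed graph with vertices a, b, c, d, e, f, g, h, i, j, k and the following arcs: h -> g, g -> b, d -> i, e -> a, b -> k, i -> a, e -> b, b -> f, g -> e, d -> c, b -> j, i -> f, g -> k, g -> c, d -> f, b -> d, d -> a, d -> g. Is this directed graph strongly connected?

There is no directed path from f to h, so the graph is not strongly connected.

No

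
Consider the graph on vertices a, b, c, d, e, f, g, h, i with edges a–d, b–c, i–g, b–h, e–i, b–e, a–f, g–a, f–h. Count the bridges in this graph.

2

The edges on the cycle b-e-i-g-a-f-h-b are not bridges since each lies on that cycle.
But removing b–c disconnects b from c; removing a–d disconnects a from d — these are bridges.
That makes 2 bridges.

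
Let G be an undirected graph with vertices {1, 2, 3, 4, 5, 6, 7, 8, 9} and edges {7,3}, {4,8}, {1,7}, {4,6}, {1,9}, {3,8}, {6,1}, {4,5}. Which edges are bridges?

1-9, 4-5

The edges on the cycle 4-6-1-7-3-8-4 are not bridges since each lies on that cycle.
But removing 1-9 disconnects 1 from 9; removing 4-5 disconnects 4 from 5 — these are bridges.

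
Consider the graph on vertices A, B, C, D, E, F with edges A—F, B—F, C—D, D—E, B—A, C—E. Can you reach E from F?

No

The component containing F is {A, B, F}, and E is not in it.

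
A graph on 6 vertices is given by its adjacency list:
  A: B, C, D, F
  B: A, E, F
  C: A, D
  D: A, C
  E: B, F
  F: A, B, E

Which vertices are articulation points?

A

Removing A increases the component count from 1 to 2, so A is a cut vertex.
By contrast removing B leaves 1 component; it is not a cut vertex. No other vertex is a cut vertex either.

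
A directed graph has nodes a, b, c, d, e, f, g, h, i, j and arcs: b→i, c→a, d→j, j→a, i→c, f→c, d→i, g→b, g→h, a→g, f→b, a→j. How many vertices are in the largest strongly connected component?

6

{a, b, c, g, i, j} are all mutually reachable — one SCC of size 6.
{f} is an SCC by itself.
{h} is an SCC by itself.
{e} is an SCC by itself.
{d} is an SCC by itself.
The largest has 6 vertices.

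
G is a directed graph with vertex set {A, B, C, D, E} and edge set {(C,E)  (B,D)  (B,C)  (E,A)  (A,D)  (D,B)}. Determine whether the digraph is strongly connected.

Yes

From D we can reach every vertex (A, B, C, D, E), and every vertex can reach D (A, B, C, D, E). So the whole graph is one strongly connected component.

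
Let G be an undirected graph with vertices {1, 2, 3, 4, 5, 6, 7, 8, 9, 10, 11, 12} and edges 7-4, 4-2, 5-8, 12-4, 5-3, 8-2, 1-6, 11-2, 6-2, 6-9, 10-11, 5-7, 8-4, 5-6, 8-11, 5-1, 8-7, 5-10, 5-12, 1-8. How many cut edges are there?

The edges on the cycle 1-6-2-8-1 are not bridges since each lies on that cycle.
But removing 3-5 disconnects 3 from 5; removing 6-9 disconnects 6 from 9 — these are bridges.
That makes 2 bridges.

2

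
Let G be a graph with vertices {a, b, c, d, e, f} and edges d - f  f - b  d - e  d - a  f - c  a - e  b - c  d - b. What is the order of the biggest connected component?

6

Starting from a we can reach a, b, c, d, e, f. That is one component of size 6.
The largest has 6 vertices.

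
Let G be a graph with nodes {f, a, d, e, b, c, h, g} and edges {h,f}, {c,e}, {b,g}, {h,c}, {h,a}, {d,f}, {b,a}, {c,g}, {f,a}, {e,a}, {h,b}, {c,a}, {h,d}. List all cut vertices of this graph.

none

Removing f, for instance, still leaves 1 component. No single vertex removal increases the component count — the graph has no articulation points.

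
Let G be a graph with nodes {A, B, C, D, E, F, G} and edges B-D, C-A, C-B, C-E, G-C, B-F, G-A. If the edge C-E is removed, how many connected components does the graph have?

Before removal there is 1 component.
C-E is a bridge — removing it separates C's side from E's side.
After removal: 2 components.

2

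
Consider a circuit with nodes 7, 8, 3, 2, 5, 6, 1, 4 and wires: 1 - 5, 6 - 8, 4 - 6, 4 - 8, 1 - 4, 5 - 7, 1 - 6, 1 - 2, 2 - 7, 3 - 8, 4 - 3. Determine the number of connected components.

1

Starting from 1 we can reach 1, 2, 3, 4, 5, 6, 7, 8. That is one component of size 8.
Total: 1 component.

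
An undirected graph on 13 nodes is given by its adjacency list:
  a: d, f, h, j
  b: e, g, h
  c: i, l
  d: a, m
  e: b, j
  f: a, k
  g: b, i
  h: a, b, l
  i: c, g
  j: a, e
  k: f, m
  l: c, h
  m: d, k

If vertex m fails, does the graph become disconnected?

No

Deleting m leaves 1 component (was 1) (its neighbors d, k remain connected to each other), so m is not a cut vertex.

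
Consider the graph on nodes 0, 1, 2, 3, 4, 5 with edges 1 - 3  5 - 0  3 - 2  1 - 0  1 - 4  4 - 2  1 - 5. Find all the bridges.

none

The edges on the cycle 1-5-0-1 are not bridges since each lies on that cycle.
Every edge lies on some cycle, so there are no bridges.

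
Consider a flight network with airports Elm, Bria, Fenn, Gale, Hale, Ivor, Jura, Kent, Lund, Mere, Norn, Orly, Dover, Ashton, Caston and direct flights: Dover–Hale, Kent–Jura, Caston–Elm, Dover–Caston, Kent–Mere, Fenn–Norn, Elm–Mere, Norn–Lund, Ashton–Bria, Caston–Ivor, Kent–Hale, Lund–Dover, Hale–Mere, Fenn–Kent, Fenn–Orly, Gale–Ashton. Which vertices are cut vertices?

Removing Fenn increases the component count from 2 to 3, so Fenn is a cut vertex.
Removing Kent increases the component count from 2 to 3, so Kent is a cut vertex.
Removing Ashton increases the component count from 2 to 3, so Ashton is a cut vertex.
Likewise Caston is a cut vertex.
By contrast removing Elm leaves 2 components; it is not a cut vertex. No other vertex is a cut vertex either.

Fenn, Kent, Ashton, Caston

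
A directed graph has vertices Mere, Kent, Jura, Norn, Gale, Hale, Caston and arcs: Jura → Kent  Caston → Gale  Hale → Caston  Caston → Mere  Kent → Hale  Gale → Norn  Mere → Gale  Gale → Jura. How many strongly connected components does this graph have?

2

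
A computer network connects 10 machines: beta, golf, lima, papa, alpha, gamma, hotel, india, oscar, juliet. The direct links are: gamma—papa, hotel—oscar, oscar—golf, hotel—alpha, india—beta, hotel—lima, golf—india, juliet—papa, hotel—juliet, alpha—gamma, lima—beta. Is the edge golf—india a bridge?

After removing golf—india, the path golf-oscar-hotel-lima-beta-india still connects them, so the edge is not a bridge.

No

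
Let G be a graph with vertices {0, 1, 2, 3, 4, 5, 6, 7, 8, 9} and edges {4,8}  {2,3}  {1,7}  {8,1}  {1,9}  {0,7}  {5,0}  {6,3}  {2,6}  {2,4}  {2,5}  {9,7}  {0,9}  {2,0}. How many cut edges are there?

0

The edges on the cycle 2-6-3-2 are not bridges since each lies on that cycle.
Every edge lies on some cycle, so there are no bridges.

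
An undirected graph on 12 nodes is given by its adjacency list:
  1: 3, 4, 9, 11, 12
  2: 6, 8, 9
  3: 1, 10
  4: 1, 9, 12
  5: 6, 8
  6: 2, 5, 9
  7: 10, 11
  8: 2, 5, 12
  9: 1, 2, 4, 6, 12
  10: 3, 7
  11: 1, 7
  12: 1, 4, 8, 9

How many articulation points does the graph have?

1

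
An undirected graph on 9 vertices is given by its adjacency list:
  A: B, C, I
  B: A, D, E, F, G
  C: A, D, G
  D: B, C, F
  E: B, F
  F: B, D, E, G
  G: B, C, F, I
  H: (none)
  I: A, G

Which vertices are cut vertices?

Removing E, for instance, still leaves 2 components. No single vertex removal increases the component count — the graph has no articulation points.

none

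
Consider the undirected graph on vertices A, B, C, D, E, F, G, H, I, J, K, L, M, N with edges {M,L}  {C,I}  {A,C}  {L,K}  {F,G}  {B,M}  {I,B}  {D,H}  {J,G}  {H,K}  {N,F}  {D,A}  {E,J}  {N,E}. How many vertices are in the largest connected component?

9

Starting from E we can reach E, F, G, J, N. That is one component of size 5.
Starting from A we can reach A, B, C, D, H, I, K, L, M. That is one component of size 9.
The largest has 9 vertices.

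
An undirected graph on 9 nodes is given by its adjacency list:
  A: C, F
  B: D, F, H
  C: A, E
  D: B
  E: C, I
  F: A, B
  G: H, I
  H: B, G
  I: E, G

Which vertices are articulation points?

Removing B increases the component count from 1 to 2, so B is a cut vertex.
By contrast removing A leaves 1 component; it is not a cut vertex. No other vertex is a cut vertex either.

B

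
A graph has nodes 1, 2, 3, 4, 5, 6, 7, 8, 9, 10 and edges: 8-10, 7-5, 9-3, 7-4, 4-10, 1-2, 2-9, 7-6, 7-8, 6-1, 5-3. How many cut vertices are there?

1

Removing 7 increases the component count from 1 to 2, so 7 is a cut vertex.
By contrast removing 3 leaves 1 component; it is not a cut vertex. No other vertex is a cut vertex either.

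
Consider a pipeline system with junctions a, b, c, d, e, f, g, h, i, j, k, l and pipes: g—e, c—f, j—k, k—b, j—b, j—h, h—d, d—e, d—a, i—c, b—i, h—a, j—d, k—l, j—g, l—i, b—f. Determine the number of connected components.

1

Starting from a we can reach a, b, c, d, e, f, g, h, i, j, k, l. That is one component of size 12.
Total: 1 component.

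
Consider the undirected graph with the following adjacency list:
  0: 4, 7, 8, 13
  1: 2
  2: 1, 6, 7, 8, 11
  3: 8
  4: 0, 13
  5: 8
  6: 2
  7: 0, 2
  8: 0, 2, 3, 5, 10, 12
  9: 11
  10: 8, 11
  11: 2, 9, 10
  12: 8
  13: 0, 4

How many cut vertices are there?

4

Removing 0 increases the component count from 1 to 2, so 0 is a cut vertex.
Removing 2 increases the component count from 1 to 3, so 2 is a cut vertex.
Removing 8 increases the component count from 1 to 4, so 8 is a cut vertex.
Likewise 11 is a cut vertex.
By contrast removing 1 leaves 1 component; it is not a cut vertex. No other vertex is a cut vertex either.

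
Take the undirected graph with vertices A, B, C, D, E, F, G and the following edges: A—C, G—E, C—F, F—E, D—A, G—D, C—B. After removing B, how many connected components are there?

1

With B gone, the remaining components are: {A, C, D, E, F, G}.
That is 1 component.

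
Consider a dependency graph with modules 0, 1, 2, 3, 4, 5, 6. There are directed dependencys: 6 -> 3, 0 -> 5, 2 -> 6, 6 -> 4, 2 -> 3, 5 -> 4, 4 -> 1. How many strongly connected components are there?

7

{2} is an SCC by itself.
{4} is an SCC by itself.
{0} is an SCC by itself.
{3} is an SCC by itself.
{5} is an SCC by itself.
(and 2 more singleton SCCs)
That gives 7 strongly connected components.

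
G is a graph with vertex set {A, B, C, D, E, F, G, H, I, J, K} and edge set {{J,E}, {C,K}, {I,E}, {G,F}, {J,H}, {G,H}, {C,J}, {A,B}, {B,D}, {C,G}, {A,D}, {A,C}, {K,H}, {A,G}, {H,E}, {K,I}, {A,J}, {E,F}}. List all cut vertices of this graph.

A

Removing A increases the component count from 1 to 2, so A is a cut vertex.
By contrast removing D leaves 1 component; it is not a cut vertex. No other vertex is a cut vertex either.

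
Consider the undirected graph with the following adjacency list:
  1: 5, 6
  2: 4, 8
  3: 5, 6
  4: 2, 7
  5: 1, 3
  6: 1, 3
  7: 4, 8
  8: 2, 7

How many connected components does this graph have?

2

Starting from 1 we can reach 1, 3, 5, 6. That is one component of size 4.
Starting from 2 we can reach 2, 4, 7, 8. That is one component of size 4.
Total: 2 components.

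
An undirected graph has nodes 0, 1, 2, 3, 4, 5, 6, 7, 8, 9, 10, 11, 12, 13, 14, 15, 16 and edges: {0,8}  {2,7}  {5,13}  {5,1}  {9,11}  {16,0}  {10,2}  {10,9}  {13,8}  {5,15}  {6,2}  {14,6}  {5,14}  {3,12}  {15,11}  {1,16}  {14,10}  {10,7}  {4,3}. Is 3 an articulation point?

Yes

Deleting 3 raises the number of components from 2 to 3, so 3 is a cut vertex.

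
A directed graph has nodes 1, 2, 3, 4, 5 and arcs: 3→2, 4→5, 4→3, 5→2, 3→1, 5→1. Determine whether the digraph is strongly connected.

There is no directed path from 1 to 3, so the graph is not strongly connected.

No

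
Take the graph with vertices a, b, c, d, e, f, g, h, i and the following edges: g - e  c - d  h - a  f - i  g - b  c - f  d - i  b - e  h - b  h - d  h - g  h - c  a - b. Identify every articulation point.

h

Removing h increases the component count from 1 to 2, so h is a cut vertex.
By contrast removing i leaves 1 component; it is not a cut vertex. No other vertex is a cut vertex either.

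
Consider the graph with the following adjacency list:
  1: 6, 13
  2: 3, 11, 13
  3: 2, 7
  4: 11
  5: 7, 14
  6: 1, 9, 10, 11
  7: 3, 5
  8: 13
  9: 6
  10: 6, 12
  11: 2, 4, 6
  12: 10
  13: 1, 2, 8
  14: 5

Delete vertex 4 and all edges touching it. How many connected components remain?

With 4 gone, the remaining components are: {1, 2, 3, 5, 6, 7, 8, 9, 10, 11, 12, 13, 14}.
That is 1 component.

1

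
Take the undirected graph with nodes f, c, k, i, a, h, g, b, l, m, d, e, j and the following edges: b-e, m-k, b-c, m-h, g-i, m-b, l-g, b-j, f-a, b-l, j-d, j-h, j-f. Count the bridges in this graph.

9

The edges on the cycle m-b-j-h-m are not bridges since each lies on that cycle.
But removing f-j disconnects f from j; removing b-e disconnects b from e; removing b-l disconnects b from l; removing g-l disconnects g from l — these are bridges.
In total 9 edges are bridges.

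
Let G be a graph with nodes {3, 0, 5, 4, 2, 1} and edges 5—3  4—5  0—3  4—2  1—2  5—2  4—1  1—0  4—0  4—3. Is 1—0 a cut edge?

After removing 1—0, the path 1-4-0 still connects them, so the edge is not a bridge.

No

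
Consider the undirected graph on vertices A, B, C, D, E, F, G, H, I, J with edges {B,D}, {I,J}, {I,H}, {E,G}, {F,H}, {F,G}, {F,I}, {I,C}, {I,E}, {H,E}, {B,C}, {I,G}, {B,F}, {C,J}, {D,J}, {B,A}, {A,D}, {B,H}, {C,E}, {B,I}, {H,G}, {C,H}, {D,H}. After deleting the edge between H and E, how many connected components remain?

1

H and E are still connected via H-I-E, so the component count stays at 1.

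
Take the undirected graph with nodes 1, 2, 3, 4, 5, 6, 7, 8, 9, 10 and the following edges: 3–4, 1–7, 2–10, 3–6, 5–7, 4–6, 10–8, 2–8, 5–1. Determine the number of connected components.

4

9 is isolated — a component by itself.
Starting from 1 we can reach 1, 5, 7. That is one component of size 3.
Starting from 3 we can reach 3, 4, 6. That is one component of size 3.
Starting from 2 we can reach 2, 8, 10. That is one component of size 3.
Total: 4 components.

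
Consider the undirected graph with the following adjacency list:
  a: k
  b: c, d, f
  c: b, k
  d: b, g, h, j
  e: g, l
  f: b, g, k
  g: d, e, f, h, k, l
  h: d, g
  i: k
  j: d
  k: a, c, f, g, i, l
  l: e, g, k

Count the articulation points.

Removing d increases the component count from 1 to 2, so d is a cut vertex.
Removing k increases the component count from 1 to 3, so k is a cut vertex.
By contrast removing h leaves 1 component; it is not a cut vertex. No other vertex is a cut vertex either.

2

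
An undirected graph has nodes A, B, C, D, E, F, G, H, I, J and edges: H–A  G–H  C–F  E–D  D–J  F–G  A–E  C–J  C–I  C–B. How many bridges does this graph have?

2

The edges on the cycle C-F-G-H-A-E-D-J-C are not bridges since each lies on that cycle.
But removing C–B disconnects C from B; removing C–I disconnects C from I — these are bridges.
That makes 2 bridges.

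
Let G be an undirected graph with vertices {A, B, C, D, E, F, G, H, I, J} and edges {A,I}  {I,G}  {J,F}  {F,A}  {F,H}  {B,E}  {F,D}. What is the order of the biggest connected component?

C is isolated — a component by itself.
Starting from B we can reach B, E. That is one component of size 2.
Starting from A we can reach A, D, F, G, H, I, J. That is one component of size 7.
The largest has 7 vertices.

7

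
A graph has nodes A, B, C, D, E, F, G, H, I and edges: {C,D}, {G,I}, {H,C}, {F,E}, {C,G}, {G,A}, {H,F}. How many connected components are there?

2

B is isolated — a component by itself.
Starting from A we can reach A, C, D, E, F, G, H, I. That is one component of size 8.
Total: 2 components.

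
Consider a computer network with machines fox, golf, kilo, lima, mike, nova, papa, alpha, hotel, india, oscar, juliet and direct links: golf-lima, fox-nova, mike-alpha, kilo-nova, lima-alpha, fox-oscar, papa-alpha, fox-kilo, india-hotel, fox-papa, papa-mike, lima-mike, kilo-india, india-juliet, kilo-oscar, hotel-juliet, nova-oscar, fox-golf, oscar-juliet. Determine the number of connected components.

1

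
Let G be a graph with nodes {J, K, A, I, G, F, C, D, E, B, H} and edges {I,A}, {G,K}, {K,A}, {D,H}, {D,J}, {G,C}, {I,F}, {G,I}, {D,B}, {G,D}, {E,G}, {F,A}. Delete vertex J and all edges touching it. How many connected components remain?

1

With J gone, the remaining components are: {A, B, C, D, E, F, G, H, I, K}.
That is 1 component.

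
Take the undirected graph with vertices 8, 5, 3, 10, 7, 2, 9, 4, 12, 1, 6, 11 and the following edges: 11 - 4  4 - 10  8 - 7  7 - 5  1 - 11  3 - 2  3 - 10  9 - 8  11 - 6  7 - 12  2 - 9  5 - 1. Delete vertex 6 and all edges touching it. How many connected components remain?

1

With 6 gone, the remaining components are: {1, 2, 3, 4, 5, 7, 8, 9, 10, 11, 12}.
That is 1 component.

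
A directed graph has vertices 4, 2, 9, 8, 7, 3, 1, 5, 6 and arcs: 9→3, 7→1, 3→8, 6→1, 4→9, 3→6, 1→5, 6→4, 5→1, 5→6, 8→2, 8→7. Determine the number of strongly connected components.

{1, 3, 4, 5, 6, 7, 8, 9} are all mutually reachable — one SCC of size 8.
{2} is an SCC by itself.
That gives 2 strongly connected components.

2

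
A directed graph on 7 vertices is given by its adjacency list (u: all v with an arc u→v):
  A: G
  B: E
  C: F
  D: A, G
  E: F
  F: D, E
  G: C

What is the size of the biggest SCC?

6

{A, C, D, E, F, G} are all mutually reachable — one SCC of size 6.
{B} is an SCC by itself.
The largest has 6 vertices.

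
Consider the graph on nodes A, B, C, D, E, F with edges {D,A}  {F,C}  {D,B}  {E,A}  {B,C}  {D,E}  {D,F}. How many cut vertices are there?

1

Removing D increases the component count from 1 to 2, so D is a cut vertex.
By contrast removing C leaves 1 component; it is not a cut vertex. No other vertex is a cut vertex either.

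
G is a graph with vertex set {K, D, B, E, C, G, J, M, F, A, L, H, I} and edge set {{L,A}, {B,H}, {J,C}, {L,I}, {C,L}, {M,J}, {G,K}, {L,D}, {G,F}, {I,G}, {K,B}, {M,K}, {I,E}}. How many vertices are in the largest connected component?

Starting from A we can reach A, B, C, D, E, F, G, H, I, J, K, L, M. That is one component of size 13.
The largest has 13 vertices.

13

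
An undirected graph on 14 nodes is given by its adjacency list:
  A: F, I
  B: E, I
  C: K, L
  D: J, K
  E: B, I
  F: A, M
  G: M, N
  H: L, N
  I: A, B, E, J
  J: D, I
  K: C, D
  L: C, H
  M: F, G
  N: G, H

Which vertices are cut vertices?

I

Removing I increases the component count from 1 to 2, so I is a cut vertex.
By contrast removing C leaves 1 component; it is not a cut vertex. No other vertex is a cut vertex either.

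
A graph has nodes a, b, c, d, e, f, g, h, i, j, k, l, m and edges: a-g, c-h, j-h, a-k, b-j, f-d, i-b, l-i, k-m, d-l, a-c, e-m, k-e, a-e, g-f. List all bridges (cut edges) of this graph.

The edges on the cycle a-g-f-d-l-i-b-j-h-c-a are not bridges since each lies on that cycle.
Every edge lies on some cycle, so there are no bridges.

none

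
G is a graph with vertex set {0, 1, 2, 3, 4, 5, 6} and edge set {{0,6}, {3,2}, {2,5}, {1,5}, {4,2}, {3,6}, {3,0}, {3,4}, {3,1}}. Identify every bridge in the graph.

none

The edges on the cycle 3-0-6-3 are not bridges since each lies on that cycle.
Every edge lies on some cycle, so there are no bridges.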